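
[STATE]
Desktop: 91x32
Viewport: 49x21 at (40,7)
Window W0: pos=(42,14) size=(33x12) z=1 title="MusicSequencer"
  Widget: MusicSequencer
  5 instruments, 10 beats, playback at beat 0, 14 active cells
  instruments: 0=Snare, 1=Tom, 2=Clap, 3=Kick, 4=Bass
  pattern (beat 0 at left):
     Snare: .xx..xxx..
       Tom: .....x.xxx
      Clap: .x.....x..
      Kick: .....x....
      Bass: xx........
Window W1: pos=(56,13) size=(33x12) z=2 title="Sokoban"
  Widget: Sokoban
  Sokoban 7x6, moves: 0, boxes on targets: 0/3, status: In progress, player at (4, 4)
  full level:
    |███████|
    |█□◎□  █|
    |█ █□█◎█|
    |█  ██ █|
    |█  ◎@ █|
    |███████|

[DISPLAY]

                                                 
                                                 
                                                 
                                                 
                                                 
                                                 
                ┏━━━━━━━━━━━━━━━━━━━━━━━━━━━━━━━┓
  ┏━━━━━━━━━━━━━┃ Sokoban                       ┃
  ┃ MusicSequenc┠───────────────────────────────┨
  ┠─────────────┃███████                        ┃
  ┃      ▼123456┃█□◎□  █                        ┃
  ┃ Snare·██··██┃█ █□█◎█                        ┃
  ┃   Tom·····█·┃█  ██ █                        ┃
  ┃  Clap·█·····┃█  ◎@ █                        ┃
  ┃  Kick·····█·┃███████                        ┃
  ┃  Bass██·····┃Moves: 0  0/3                  ┃
  ┃             ┃                               ┃
  ┃             ┗━━━━━━━━━━━━━━━━━━━━━━━━━━━━━━━┛
  ┗━━━━━━━━━━━━━━━━━━━━━━━━━━━━━━━┛              
                                                 
                                                 


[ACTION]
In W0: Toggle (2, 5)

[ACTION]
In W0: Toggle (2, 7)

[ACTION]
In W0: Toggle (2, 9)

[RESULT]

                                                 
                                                 
                                                 
                                                 
                                                 
                                                 
                ┏━━━━━━━━━━━━━━━━━━━━━━━━━━━━━━━┓
  ┏━━━━━━━━━━━━━┃ Sokoban                       ┃
  ┃ MusicSequenc┠───────────────────────────────┨
  ┠─────────────┃███████                        ┃
  ┃      ▼123456┃█□◎□  █                        ┃
  ┃ Snare·██··██┃█ █□█◎█                        ┃
  ┃   Tom·····█·┃█  ██ █                        ┃
  ┃  Clap·█···█·┃█  ◎@ █                        ┃
  ┃  Kick·····█·┃███████                        ┃
  ┃  Bass██·····┃Moves: 0  0/3                  ┃
  ┃             ┃                               ┃
  ┃             ┗━━━━━━━━━━━━━━━━━━━━━━━━━━━━━━━┛
  ┗━━━━━━━━━━━━━━━━━━━━━━━━━━━━━━━┛              
                                                 
                                                 


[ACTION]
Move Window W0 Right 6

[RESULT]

                                                 
                                                 
                                                 
                                                 
                                                 
                                                 
                ┏━━━━━━━━━━━━━━━━━━━━━━━━━━━━━━━┓
        ┏━━━━━━━┃ Sokoban                       ┃
        ┃ MusicS┠───────────────────────────────┨
        ┠───────┃███████                        ┃
        ┃      ▼┃█□◎□  █                        ┃
        ┃ Snare·┃█ █□█◎█                        ┃
        ┃   Tom·┃█  ██ █                        ┃
        ┃  Clap·┃█  ◎@ █                        ┃
        ┃  Kick·┃███████                        ┃
        ┃  Bass█┃Moves: 0  0/3                  ┃
        ┃       ┃                               ┃
        ┃       ┗━━━━━━━━━━━━━━━━━━━━━━━━━━━━━━━┛
        ┗━━━━━━━━━━━━━━━━━━━━━━━━━━━━━━━┛        
                                                 
                                                 


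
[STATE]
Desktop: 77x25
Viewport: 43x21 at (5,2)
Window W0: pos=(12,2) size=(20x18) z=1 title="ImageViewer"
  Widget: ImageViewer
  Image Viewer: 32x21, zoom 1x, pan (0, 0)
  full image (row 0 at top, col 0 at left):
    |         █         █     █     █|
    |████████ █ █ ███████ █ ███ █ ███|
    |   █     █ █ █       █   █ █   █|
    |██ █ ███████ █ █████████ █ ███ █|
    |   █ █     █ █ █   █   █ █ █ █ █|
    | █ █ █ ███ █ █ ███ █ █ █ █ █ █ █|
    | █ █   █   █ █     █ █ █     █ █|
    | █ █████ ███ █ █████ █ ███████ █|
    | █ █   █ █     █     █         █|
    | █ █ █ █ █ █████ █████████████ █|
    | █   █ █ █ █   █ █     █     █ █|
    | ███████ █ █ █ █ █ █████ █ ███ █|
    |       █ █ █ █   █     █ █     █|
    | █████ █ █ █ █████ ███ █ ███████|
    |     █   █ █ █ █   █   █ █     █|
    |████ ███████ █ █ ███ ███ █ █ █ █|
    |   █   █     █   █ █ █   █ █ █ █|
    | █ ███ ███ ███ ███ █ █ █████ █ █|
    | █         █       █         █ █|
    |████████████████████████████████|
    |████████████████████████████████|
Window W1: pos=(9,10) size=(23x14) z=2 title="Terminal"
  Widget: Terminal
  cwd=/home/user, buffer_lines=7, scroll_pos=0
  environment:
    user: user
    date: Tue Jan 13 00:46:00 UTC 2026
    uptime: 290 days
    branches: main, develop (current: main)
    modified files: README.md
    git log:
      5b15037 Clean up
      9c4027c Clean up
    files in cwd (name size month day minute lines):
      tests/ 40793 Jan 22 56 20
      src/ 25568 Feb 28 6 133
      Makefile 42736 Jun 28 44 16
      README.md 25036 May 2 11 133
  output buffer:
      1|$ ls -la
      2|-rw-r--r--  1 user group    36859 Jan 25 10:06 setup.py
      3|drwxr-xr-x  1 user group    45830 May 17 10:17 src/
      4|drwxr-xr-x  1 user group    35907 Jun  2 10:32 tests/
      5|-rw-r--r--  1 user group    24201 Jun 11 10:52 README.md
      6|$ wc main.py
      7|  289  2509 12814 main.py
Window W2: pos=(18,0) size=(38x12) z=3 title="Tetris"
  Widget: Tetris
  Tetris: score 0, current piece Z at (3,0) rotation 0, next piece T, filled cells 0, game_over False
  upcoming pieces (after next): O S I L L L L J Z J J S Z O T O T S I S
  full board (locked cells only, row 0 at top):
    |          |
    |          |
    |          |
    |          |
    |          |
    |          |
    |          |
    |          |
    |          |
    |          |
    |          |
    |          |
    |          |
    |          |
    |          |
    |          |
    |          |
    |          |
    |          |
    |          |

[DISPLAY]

       ┏━━━━━┠─────────────────────────────
       ┃ Imag┃          │Next:             
       ┠─────┃          │ ▒                
       ┃     ┃          │▒▒▒               
       ┃█████┃          │                  
       ┃   █ ┃          │                  
       ┃██ █ ┃          │                  
       ┃   █ ┃          │Score:            
    ┏━━━━━━━━┃          │0                 
    ┃ Termina┗━━━━━━━━━━━━━━━━━━━━━━━━━━━━━
    ┠─────────────────────┨                
    ┃$ ls -la             ┃                
    ┃-rw-r--r--  1 user gr┃                
    ┃drwxr-xr-x  1 user gr┃                
    ┃drwxr-xr-x  1 user gr┃                
    ┃-rw-r--r--  1 user gr┃                
    ┃$ wc main.py         ┃                
    ┃  289  2509 12814 mai┃                
    ┃$ █                  ┃                
    ┃                     ┃                
    ┃                     ┃                


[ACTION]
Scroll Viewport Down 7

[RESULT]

       ┠─────┃          │ ▒                
       ┃     ┃          │▒▒▒               
       ┃█████┃          │                  
       ┃   █ ┃          │                  
       ┃██ █ ┃          │                  
       ┃   █ ┃          │Score:            
    ┏━━━━━━━━┃          │0                 
    ┃ Termina┗━━━━━━━━━━━━━━━━━━━━━━━━━━━━━
    ┠─────────────────────┨                
    ┃$ ls -la             ┃                
    ┃-rw-r--r--  1 user gr┃                
    ┃drwxr-xr-x  1 user gr┃                
    ┃drwxr-xr-x  1 user gr┃                
    ┃-rw-r--r--  1 user gr┃                
    ┃$ wc main.py         ┃                
    ┃  289  2509 12814 mai┃                
    ┃$ █                  ┃                
    ┃                     ┃                
    ┃                     ┃                
    ┗━━━━━━━━━━━━━━━━━━━━━┛                
                                           


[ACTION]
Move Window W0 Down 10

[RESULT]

             ┃          │ ▒                
             ┃          │▒▒▒               
             ┃          │                  
       ┏━━━━━┃          │                  
       ┃ Imag┃          │                  
       ┠─────┃          │Score:            
    ┏━━━━━━━━┃          │0                 
    ┃ Termina┗━━━━━━━━━━━━━━━━━━━━━━━━━━━━━
    ┠─────────────────────┨                
    ┃$ ls -la             ┃                
    ┃-rw-r--r--  1 user gr┃                
    ┃drwxr-xr-x  1 user gr┃                
    ┃drwxr-xr-x  1 user gr┃                
    ┃-rw-r--r--  1 user gr┃                
    ┃$ wc main.py         ┃                
    ┃  289  2509 12814 mai┃                
    ┃$ █                  ┃                
    ┃                     ┃                
    ┃                     ┃                
    ┗━━━━━━━━━━━━━━━━━━━━━┛                
       ┗━━━━━━━━━━━━━━━━━━┛                


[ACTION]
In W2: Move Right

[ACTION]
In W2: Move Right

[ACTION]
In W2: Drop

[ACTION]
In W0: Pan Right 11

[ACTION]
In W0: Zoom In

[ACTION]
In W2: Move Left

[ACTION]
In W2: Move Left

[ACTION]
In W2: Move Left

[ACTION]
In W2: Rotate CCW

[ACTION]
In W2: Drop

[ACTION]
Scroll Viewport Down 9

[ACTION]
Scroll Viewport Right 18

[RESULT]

      │ ▒                       ┃          
      │▒▒▒                      ┃          
      │                         ┃          
      │                         ┃          
      │                         ┃          
      │Score:                   ┃          
      │0                        ┃          
━━━━━━━━━━━━━━━━━━━━━━━━━━━━━━━━┛          
────────┨                                  
        ┃                                  
 user gr┃                                  
 user gr┃                                  
 user gr┃                                  
 user gr┃                                  
        ┃                                  
2814 mai┃                                  
        ┃                                  
        ┃                                  
        ┃                                  
━━━━━━━━┛                                  
━━━━━━━━┛                                  


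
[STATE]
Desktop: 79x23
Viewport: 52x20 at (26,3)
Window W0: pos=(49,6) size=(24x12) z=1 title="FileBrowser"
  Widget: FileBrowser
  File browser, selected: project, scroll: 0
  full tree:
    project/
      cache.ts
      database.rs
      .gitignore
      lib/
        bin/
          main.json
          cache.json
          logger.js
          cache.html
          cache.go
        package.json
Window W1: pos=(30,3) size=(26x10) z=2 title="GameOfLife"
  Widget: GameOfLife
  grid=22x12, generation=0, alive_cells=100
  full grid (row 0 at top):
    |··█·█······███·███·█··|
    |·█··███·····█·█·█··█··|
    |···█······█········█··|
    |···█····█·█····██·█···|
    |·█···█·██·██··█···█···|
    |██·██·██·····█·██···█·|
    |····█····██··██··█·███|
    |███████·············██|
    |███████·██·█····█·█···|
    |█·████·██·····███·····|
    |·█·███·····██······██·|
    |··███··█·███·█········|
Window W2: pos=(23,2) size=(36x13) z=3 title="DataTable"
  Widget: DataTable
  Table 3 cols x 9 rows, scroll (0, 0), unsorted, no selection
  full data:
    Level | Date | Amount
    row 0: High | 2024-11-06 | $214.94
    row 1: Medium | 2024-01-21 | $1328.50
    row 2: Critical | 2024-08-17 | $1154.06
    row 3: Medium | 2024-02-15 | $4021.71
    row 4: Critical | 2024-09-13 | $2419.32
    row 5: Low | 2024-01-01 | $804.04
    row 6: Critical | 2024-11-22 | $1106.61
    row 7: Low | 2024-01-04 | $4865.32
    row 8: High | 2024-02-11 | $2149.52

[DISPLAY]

ataTable                        ┃                   
────────────────────────────────┨                   
vel   │Date      │Amount        ┃                   
──────┼──────────┼────────      ┃━━━━━━━━━━━━━┓     
gh    │2024-11-06│$214.94       ┃ser          ┃     
dium  │2024-01-21│$1328.50      ┃─────────────┨     
itical│2024-08-17│$1154.06      ┃ject/        ┃     
dium  │2024-02-15│$4021.71      ┃.ts          ┃     
itical│2024-09-13│$2419.32      ┃ase.rs       ┃     
w     │2024-01-01│$804.04       ┃gnore        ┃     
itical│2024-11-22│$1106.61      ┃ib/          ┃     
━━━━━━━━━━━━━━━━━━━━━━━━━━━━━━━━┛             ┃     
                       ┃                      ┃     
                       ┃                      ┃     
                       ┗━━━━━━━━━━━━━━━━━━━━━━┛     
                                                    
                                                    
                                                    
                                                    
                                                    


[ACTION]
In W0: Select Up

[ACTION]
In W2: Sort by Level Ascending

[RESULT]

ataTable                        ┃                   
────────────────────────────────┨                   
vel  ▲│Date      │Amount        ┃                   
──────┼──────────┼────────      ┃━━━━━━━━━━━━━┓     
itical│2024-08-17│$1154.06      ┃ser          ┃     
itical│2024-09-13│$2419.32      ┃─────────────┨     
itical│2024-11-22│$1106.61      ┃ject/        ┃     
gh    │2024-11-06│$214.94       ┃.ts          ┃     
gh    │2024-02-11│$2149.52      ┃ase.rs       ┃     
w     │2024-01-01│$804.04       ┃gnore        ┃     
w     │2024-01-04│$4865.32      ┃ib/          ┃     
━━━━━━━━━━━━━━━━━━━━━━━━━━━━━━━━┛             ┃     
                       ┃                      ┃     
                       ┃                      ┃     
                       ┗━━━━━━━━━━━━━━━━━━━━━━┛     
                                                    
                                                    
                                                    
                                                    
                                                    


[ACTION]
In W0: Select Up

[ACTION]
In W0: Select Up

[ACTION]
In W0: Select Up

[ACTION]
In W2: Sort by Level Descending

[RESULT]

ataTable                        ┃                   
────────────────────────────────┨                   
vel  ▼│Date      │Amount        ┃                   
──────┼──────────┼────────      ┃━━━━━━━━━━━━━┓     
dium  │2024-01-21│$1328.50      ┃ser          ┃     
dium  │2024-02-15│$4021.71      ┃─────────────┨     
w     │2024-01-01│$804.04       ┃ject/        ┃     
w     │2024-01-04│$4865.32      ┃.ts          ┃     
gh    │2024-11-06│$214.94       ┃ase.rs       ┃     
gh    │2024-02-11│$2149.52      ┃gnore        ┃     
itical│2024-08-17│$1154.06      ┃ib/          ┃     
━━━━━━━━━━━━━━━━━━━━━━━━━━━━━━━━┛             ┃     
                       ┃                      ┃     
                       ┃                      ┃     
                       ┗━━━━━━━━━━━━━━━━━━━━━━┛     
                                                    
                                                    
                                                    
                                                    
                                                    


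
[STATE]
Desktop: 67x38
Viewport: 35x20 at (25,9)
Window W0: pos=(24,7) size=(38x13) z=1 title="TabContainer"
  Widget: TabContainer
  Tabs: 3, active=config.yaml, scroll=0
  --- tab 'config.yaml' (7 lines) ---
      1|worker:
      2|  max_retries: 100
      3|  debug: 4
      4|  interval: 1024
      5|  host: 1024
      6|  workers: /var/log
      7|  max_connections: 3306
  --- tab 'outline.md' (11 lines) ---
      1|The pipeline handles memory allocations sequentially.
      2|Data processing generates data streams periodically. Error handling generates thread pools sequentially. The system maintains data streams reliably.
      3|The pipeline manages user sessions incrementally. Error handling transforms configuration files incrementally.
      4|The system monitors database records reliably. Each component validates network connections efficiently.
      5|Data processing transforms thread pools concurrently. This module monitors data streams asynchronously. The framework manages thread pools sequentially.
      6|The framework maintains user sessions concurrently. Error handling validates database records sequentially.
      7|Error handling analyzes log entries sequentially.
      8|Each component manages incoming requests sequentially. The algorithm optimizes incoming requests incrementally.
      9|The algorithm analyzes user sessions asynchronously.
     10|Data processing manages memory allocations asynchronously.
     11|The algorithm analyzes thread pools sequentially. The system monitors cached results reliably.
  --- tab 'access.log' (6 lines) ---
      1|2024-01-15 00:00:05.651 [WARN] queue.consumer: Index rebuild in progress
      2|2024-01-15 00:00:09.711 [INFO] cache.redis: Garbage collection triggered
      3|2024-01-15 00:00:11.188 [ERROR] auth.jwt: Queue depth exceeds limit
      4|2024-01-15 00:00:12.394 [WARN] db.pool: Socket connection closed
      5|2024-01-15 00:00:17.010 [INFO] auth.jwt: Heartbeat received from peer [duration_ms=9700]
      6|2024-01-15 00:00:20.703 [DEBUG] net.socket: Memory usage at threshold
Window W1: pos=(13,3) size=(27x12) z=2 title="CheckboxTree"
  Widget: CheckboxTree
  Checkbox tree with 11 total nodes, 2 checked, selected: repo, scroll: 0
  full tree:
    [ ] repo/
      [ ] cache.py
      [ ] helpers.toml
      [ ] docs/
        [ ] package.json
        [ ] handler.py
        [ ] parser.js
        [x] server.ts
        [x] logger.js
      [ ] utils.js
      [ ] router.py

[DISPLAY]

/             ┃────────────────────
ckage.json    ┃outline.md │ access.
ndler.py      ┃────────────────────
rser.js       ┃                    
rver.ts       ┃100                 
━━━━━━━━━━━━━━┛                    
  interval: 1024                   
  host: 1024                       
  workers: /var/log                
  max_connections: 3306            
━━━━━━━━━━━━━━━━━━━━━━━━━━━━━━━━━━━
                                   
                                   
                                   
                                   
                                   
                                   
                                   
                                   
                                   


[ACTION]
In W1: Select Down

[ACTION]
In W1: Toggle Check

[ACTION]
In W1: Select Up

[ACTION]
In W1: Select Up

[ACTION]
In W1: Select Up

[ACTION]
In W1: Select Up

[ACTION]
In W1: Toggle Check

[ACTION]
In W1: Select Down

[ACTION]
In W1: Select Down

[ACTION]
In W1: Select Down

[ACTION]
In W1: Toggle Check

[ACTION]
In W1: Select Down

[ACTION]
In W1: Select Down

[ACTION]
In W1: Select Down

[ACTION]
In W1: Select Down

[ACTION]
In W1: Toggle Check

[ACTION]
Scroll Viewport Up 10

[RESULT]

                                   
                                   
                                   
━━━━━━━━━━━━━━┓                    
ee            ┃                    
──────────────┨                    
              ┃                    
e.py          ┃━━━━━━━━━━━━━━━━━━━━
ers.toml      ┃                    
/             ┃────────────────────
ckage.json    ┃outline.md │ access.
ndler.py      ┃────────────────────
rser.js       ┃                    
rver.ts       ┃100                 
━━━━━━━━━━━━━━┛                    
  interval: 1024                   
  host: 1024                       
  workers: /var/log                
  max_connections: 3306            
━━━━━━━━━━━━━━━━━━━━━━━━━━━━━━━━━━━


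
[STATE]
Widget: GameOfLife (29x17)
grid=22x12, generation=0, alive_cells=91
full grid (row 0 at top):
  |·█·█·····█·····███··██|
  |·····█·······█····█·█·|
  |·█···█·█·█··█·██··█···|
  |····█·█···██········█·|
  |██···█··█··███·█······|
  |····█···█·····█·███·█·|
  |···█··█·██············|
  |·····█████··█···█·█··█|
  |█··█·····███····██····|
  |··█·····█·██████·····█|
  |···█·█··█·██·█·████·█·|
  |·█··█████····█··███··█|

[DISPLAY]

Gen: 0                       
·█·█·····█·····███··██       
·····█·······█····█·█·       
·█···█·█·█··█·██··█···       
····█·█···██········█·       
██···█··█··███·█······       
····█···█·····█·███·█·       
···█··█·██············       
·····█████··█···█·█··█       
█··█·····███····██····       
··█·····█·██████·····█       
···█·█··█·██·█·████·█·       
·█··█████····█··███··█       
                             
                             
                             
                             


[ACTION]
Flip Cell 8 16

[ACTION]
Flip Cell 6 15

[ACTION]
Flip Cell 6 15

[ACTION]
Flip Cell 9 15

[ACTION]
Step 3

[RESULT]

Gen: 3                       
·················█·██·       
···██·····██··█··█·██·       
··█·█·····██··█·······       
··███······███········       
··███··█·█········█···       
··███·████·······█·█··       
···███···█········█···       
········█····█··█·····       
···██·········█····█··       
···█·█·██·····█·······       
··█······█············       
···██████······███····       
                             
                             
                             
                             


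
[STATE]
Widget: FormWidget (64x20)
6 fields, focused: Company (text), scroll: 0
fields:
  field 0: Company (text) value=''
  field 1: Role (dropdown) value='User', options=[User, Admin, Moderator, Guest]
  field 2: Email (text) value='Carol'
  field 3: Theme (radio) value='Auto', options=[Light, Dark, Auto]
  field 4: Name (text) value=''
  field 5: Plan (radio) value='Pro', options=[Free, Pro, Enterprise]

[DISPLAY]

> Company:    [                                                ]
  Role:       [User                                           ▼]
  Email:      [Carol                                           ]
  Theme:      ( ) Light  ( ) Dark  (●) Auto                     
  Name:       [                                                ]
  Plan:       ( ) Free  (●) Pro  ( ) Enterprise                 
                                                                
                                                                
                                                                
                                                                
                                                                
                                                                
                                                                
                                                                
                                                                
                                                                
                                                                
                                                                
                                                                
                                                                


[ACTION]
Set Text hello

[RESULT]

> Company:    [hello                                           ]
  Role:       [User                                           ▼]
  Email:      [Carol                                           ]
  Theme:      ( ) Light  ( ) Dark  (●) Auto                     
  Name:       [                                                ]
  Plan:       ( ) Free  (●) Pro  ( ) Enterprise                 
                                                                
                                                                
                                                                
                                                                
                                                                
                                                                
                                                                
                                                                
                                                                
                                                                
                                                                
                                                                
                                                                
                                                                


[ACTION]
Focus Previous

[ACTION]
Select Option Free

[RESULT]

  Company:    [hello                                           ]
  Role:       [User                                           ▼]
  Email:      [Carol                                           ]
  Theme:      ( ) Light  ( ) Dark  (●) Auto                     
  Name:       [                                                ]
> Plan:       (●) Free  ( ) Pro  ( ) Enterprise                 
                                                                
                                                                
                                                                
                                                                
                                                                
                                                                
                                                                
                                                                
                                                                
                                                                
                                                                
                                                                
                                                                
                                                                


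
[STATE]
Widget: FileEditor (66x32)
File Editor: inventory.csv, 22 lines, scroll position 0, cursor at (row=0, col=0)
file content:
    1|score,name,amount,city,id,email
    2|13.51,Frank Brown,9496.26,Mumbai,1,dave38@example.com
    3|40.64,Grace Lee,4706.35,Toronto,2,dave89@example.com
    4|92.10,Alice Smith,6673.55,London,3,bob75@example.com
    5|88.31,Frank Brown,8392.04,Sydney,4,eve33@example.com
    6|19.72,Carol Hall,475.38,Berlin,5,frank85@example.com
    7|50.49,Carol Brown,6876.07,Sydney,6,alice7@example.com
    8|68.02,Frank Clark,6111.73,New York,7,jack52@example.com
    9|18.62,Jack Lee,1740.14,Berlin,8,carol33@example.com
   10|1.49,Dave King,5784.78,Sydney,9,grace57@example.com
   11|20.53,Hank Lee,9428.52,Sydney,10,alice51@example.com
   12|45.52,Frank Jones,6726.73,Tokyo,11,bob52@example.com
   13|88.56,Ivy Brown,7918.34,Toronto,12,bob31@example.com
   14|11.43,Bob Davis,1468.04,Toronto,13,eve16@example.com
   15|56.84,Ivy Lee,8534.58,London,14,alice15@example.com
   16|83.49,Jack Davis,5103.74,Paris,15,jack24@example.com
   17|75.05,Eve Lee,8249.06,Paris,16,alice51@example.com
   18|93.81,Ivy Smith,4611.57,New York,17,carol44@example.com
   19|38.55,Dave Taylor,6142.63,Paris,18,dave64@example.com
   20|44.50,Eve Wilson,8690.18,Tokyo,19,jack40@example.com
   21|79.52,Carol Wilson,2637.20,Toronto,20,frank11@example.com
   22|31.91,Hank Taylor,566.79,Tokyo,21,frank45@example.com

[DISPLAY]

█core,name,amount,city,id,email                                  ▲
13.51,Frank Brown,9496.26,Mumbai,1,dave38@example.com            █
40.64,Grace Lee,4706.35,Toronto,2,dave89@example.com             ░
92.10,Alice Smith,6673.55,London,3,bob75@example.com             ░
88.31,Frank Brown,8392.04,Sydney,4,eve33@example.com             ░
19.72,Carol Hall,475.38,Berlin,5,frank85@example.com             ░
50.49,Carol Brown,6876.07,Sydney,6,alice7@example.com            ░
68.02,Frank Clark,6111.73,New York,7,jack52@example.com          ░
18.62,Jack Lee,1740.14,Berlin,8,carol33@example.com              ░
1.49,Dave King,5784.78,Sydney,9,grace57@example.com              ░
20.53,Hank Lee,9428.52,Sydney,10,alice51@example.com             ░
45.52,Frank Jones,6726.73,Tokyo,11,bob52@example.com             ░
88.56,Ivy Brown,7918.34,Toronto,12,bob31@example.com             ░
11.43,Bob Davis,1468.04,Toronto,13,eve16@example.com             ░
56.84,Ivy Lee,8534.58,London,14,alice15@example.com              ░
83.49,Jack Davis,5103.74,Paris,15,jack24@example.com             ░
75.05,Eve Lee,8249.06,Paris,16,alice51@example.com               ░
93.81,Ivy Smith,4611.57,New York,17,carol44@example.com          ░
38.55,Dave Taylor,6142.63,Paris,18,dave64@example.com            ░
44.50,Eve Wilson,8690.18,Tokyo,19,jack40@example.com             ░
79.52,Carol Wilson,2637.20,Toronto,20,frank11@example.com        ░
31.91,Hank Taylor,566.79,Tokyo,21,frank45@example.com            ░
                                                                 ░
                                                                 ░
                                                                 ░
                                                                 ░
                                                                 ░
                                                                 ░
                                                                 ░
                                                                 ░
                                                                 ░
                                                                 ▼


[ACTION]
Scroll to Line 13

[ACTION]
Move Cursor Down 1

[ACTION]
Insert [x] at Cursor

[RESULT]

score,name,amount,city,id,email                                  ▲
x█3.51,Frank Brown,9496.26,Mumbai,1,dave38@example.com           █
40.64,Grace Lee,4706.35,Toronto,2,dave89@example.com             ░
92.10,Alice Smith,6673.55,London,3,bob75@example.com             ░
88.31,Frank Brown,8392.04,Sydney,4,eve33@example.com             ░
19.72,Carol Hall,475.38,Berlin,5,frank85@example.com             ░
50.49,Carol Brown,6876.07,Sydney,6,alice7@example.com            ░
68.02,Frank Clark,6111.73,New York,7,jack52@example.com          ░
18.62,Jack Lee,1740.14,Berlin,8,carol33@example.com              ░
1.49,Dave King,5784.78,Sydney,9,grace57@example.com              ░
20.53,Hank Lee,9428.52,Sydney,10,alice51@example.com             ░
45.52,Frank Jones,6726.73,Tokyo,11,bob52@example.com             ░
88.56,Ivy Brown,7918.34,Toronto,12,bob31@example.com             ░
11.43,Bob Davis,1468.04,Toronto,13,eve16@example.com             ░
56.84,Ivy Lee,8534.58,London,14,alice15@example.com              ░
83.49,Jack Davis,5103.74,Paris,15,jack24@example.com             ░
75.05,Eve Lee,8249.06,Paris,16,alice51@example.com               ░
93.81,Ivy Smith,4611.57,New York,17,carol44@example.com          ░
38.55,Dave Taylor,6142.63,Paris,18,dave64@example.com            ░
44.50,Eve Wilson,8690.18,Tokyo,19,jack40@example.com             ░
79.52,Carol Wilson,2637.20,Toronto,20,frank11@example.com        ░
31.91,Hank Taylor,566.79,Tokyo,21,frank45@example.com            ░
                                                                 ░
                                                                 ░
                                                                 ░
                                                                 ░
                                                                 ░
                                                                 ░
                                                                 ░
                                                                 ░
                                                                 ░
                                                                 ▼


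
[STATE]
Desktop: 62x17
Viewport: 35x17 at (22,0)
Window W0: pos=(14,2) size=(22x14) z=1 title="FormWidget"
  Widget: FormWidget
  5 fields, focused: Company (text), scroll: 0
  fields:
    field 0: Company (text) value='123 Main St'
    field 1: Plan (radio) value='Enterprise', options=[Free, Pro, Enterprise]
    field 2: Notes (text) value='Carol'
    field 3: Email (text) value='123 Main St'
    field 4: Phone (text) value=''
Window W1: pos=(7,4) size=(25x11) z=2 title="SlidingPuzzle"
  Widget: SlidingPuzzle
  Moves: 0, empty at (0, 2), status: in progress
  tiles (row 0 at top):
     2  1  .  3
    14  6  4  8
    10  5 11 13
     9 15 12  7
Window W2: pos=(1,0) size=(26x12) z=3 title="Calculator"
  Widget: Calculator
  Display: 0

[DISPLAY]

━━━━┓                              
    ┃                              
────┨━━━━━━━━┓                     
   0┃        ┃                     
    ┃━━━━┓───┨                     
    ┃    ┃3 ]┃                     
    ┃────┨ Fr┃                     
    ┃─┐  ┃ro]┃                     
    ┃ │  ┃3 ]┃                     
    ┃─┤  ┃  ]┃                     
    ┃ │  ┃   ┃                     
━━━━┛─┤  ┃   ┃                     
 │ 13 │  ┃   ┃                     
─┼────┤  ┃   ┃                     
━━━━━━━━━┛   ┃                     
━━━━━━━━━━━━━┛                     
                                   


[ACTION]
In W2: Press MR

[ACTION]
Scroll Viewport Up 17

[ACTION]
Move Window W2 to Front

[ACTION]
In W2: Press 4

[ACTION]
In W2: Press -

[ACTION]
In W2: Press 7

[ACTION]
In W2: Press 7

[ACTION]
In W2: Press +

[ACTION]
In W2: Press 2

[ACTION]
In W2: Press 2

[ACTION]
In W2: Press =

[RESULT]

━━━━┓                              
    ┃                              
────┨━━━━━━━━┓                     
 -51┃        ┃                     
    ┃━━━━┓───┨                     
    ┃    ┃3 ]┃                     
    ┃────┨ Fr┃                     
    ┃─┐  ┃ro]┃                     
    ┃ │  ┃3 ]┃                     
    ┃─┤  ┃  ]┃                     
    ┃ │  ┃   ┃                     
━━━━┛─┤  ┃   ┃                     
 │ 13 │  ┃   ┃                     
─┼────┤  ┃   ┃                     
━━━━━━━━━┛   ┃                     
━━━━━━━━━━━━━┛                     
                                   
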